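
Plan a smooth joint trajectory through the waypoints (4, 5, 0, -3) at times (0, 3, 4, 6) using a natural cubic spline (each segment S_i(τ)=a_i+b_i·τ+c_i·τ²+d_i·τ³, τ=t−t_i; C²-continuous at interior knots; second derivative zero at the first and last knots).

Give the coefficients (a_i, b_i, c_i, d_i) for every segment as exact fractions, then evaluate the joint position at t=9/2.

Δ: Δ0=1/3, Δ1=-5, Δ2=-3/2
row 1: diag=8, rhs=-32; c'=1/8, d'=-4
row 2: denom=6−1·1/8=47/8; d'=(21−1·-4)/(47/8)=200/47
back: M2=200/47
back: M1=-4−1/8·200/47=-213/47
M: M0=0, M1=-213/47, M2=200/47, M3=0
seg 0: a=4, c=M0/2=0, d=(M1−M0)/(6·3)=-71/282, b=Δ0−h0·(2M0+M1)/6=733/282
seg 1: a=5, c=M1/2=-213/94, d=(M2−M1)/(6·1)=413/282, b=Δ1−h1·(2M1+M2)/6=-592/141
seg 2: a=0, c=M2/2=100/47, d=(M3−M2)/(6·2)=-50/141, b=Δ2−h2·(2M2+M3)/6=-1223/282
t_q=9/2 → seg 2, τ=1/2; S=0+-1223/282·τ+100/47·τ²+-50/141·τ³=-79/47

  seg 0: a=4 b=733/282 c=0 d=-71/282
  seg 1: a=5 b=-592/141 c=-213/94 d=413/282
  seg 2: a=0 b=-1223/282 c=100/47 d=-50/141
S(9/2) = -79/47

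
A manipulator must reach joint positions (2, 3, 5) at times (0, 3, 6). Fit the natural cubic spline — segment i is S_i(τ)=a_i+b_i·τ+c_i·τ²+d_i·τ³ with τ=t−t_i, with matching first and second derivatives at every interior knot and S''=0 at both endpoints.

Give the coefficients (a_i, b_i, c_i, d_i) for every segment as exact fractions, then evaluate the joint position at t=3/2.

  seg 0: a=2 b=1/4 c=0 d=1/108
  seg 1: a=3 b=1/2 c=1/12 d=-1/108
S(3/2) = 77/32

Δ: Δ0=1/3, Δ1=2/3
row 1: diag=12, rhs=2; c'=1/4, d'=1/6
back: M1=1/6
M: M0=0, M1=1/6, M2=0
seg 0: a=2, c=M0/2=0, d=(M1−M0)/(6·3)=1/108, b=Δ0−h0·(2M0+M1)/6=1/4
seg 1: a=3, c=M1/2=1/12, d=(M2−M1)/(6·3)=-1/108, b=Δ1−h1·(2M1+M2)/6=1/2
t_q=3/2 → seg 0, τ=3/2; S=2+1/4·τ+0·τ²+1/108·τ³=77/32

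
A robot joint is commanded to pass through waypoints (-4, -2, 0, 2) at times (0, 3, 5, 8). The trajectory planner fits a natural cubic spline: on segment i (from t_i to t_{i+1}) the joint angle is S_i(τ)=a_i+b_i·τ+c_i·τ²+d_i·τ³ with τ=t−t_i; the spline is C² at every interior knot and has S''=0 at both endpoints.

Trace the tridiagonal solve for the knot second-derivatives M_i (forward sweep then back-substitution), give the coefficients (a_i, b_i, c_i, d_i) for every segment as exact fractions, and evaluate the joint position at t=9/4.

  seg 0: a=-4 b=13/24 c=0 d=1/72
  seg 1: a=-2 b=11/12 c=1/8 d=-1/24
  seg 2: a=0 b=11/12 c=-1/8 d=1/72
S(9/4) = -1343/512

Δ: Δ0=2/3, Δ1=1, Δ2=2/3
row 1: diag=10, rhs=2; c'=1/5, d'=1/5
row 2: denom=10−2·1/5=48/5; d'=(-2−2·1/5)/(48/5)=-1/4
back: M2=-1/4
back: M1=1/5−1/5·-1/4=1/4
M: M0=0, M1=1/4, M2=-1/4, M3=0
seg 0: a=-4, c=M0/2=0, d=(M1−M0)/(6·3)=1/72, b=Δ0−h0·(2M0+M1)/6=13/24
seg 1: a=-2, c=M1/2=1/8, d=(M2−M1)/(6·2)=-1/24, b=Δ1−h1·(2M1+M2)/6=11/12
seg 2: a=0, c=M2/2=-1/8, d=(M3−M2)/(6·3)=1/72, b=Δ2−h2·(2M2+M3)/6=11/12
t_q=9/4 → seg 0, τ=9/4; S=-4+13/24·τ+0·τ²+1/72·τ³=-1343/512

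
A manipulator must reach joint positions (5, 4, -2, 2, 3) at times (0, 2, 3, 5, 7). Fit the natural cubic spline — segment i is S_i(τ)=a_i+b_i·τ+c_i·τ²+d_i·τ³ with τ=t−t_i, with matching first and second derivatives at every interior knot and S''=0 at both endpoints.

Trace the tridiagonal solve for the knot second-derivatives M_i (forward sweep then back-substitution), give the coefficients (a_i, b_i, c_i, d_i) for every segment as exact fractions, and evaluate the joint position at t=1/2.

  seg 0: a=5 b=245/128 c=0 d=-309/512
  seg 1: a=4 b=-341/64 c=-927/256 d=755/256
  seg 2: a=-2 b=-953/256 c=669/128 d=-1211/1024
  seg 3: a=2 b=383/128 c=-957/512 d=319/1024
S(1/2) = 24091/4096

Δ: Δ0=-1/2, Δ1=-6, Δ2=2, Δ3=1/2
row 1: diag=6, rhs=-33; c'=1/6, d'=-11/2
row 2: denom=6−1·1/6=35/6; d'=(48−1·-11/2)/(35/6)=321/35
row 3: denom=8−2·12/35=256/35; d'=(-9−2·321/35)/(256/35)=-957/256
back: M3=-957/256
back: M2=321/35−12/35·-957/256=669/64
back: M1=-11/2−1/6·669/64=-927/128
M: M0=0, M1=-927/128, M2=669/64, M3=-957/256, M4=0
seg 0: a=5, c=M0/2=0, d=(M1−M0)/(6·2)=-309/512, b=Δ0−h0·(2M0+M1)/6=245/128
seg 1: a=4, c=M1/2=-927/256, d=(M2−M1)/(6·1)=755/256, b=Δ1−h1·(2M1+M2)/6=-341/64
seg 2: a=-2, c=M2/2=669/128, d=(M3−M2)/(6·2)=-1211/1024, b=Δ2−h2·(2M2+M3)/6=-953/256
seg 3: a=2, c=M3/2=-957/512, d=(M4−M3)/(6·2)=319/1024, b=Δ3−h3·(2M3+M4)/6=383/128
t_q=1/2 → seg 0, τ=1/2; S=5+245/128·τ+0·τ²+-309/512·τ³=24091/4096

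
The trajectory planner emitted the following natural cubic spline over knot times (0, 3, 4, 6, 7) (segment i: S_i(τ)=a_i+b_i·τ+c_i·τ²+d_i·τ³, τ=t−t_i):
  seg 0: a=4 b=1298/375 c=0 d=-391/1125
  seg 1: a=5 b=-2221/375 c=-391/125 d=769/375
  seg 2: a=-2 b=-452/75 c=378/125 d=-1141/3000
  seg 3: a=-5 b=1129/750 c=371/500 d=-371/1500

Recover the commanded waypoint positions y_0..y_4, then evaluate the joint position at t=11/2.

y_0=4 y_1=5 y_2=-2 y_3=-5 y_4=-3
S(11/2) = -44157/8000

y_0 = S_0(0) = a_0 = 4
y_1 = S_1(0) = a_1 = 5
y_2 = S_2(0) = a_2 = -2
y_3 = S_3(0) = a_3 = -5
y_4 = S_3(1) = -3
t_q=11/2 is in segment 2 (τ=3/2); S_2(τ)=-44157/8000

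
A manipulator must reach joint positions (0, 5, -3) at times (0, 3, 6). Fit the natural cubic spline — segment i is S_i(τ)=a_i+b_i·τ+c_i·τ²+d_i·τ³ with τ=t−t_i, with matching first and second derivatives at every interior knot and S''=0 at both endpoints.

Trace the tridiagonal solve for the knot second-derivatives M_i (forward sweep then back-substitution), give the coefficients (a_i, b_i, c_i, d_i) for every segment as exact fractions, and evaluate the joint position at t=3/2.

  seg 0: a=0 b=11/4 c=0 d=-13/108
  seg 1: a=5 b=-1/2 c=-13/12 d=13/108
S(3/2) = 119/32

Δ: Δ0=5/3, Δ1=-8/3
row 1: diag=12, rhs=-26; c'=1/4, d'=-13/6
back: M1=-13/6
M: M0=0, M1=-13/6, M2=0
seg 0: a=0, c=M0/2=0, d=(M1−M0)/(6·3)=-13/108, b=Δ0−h0·(2M0+M1)/6=11/4
seg 1: a=5, c=M1/2=-13/12, d=(M2−M1)/(6·3)=13/108, b=Δ1−h1·(2M1+M2)/6=-1/2
t_q=3/2 → seg 0, τ=3/2; S=0+11/4·τ+0·τ²+-13/108·τ³=119/32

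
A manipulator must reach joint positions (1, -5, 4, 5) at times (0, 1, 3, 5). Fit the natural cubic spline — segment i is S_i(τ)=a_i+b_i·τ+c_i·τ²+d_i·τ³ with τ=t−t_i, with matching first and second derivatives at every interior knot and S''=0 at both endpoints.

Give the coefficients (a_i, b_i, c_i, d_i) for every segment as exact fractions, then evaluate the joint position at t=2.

Δ: Δ0=-6, Δ1=9/2, Δ2=1/2
row 1: diag=6, rhs=63; c'=1/3, d'=21/2
row 2: denom=8−2·1/3=22/3; d'=(-24−2·21/2)/(22/3)=-135/22
back: M2=-135/22
back: M1=21/2−1/3·-135/22=138/11
M: M0=0, M1=138/11, M2=-135/22, M3=0
seg 0: a=1, c=M0/2=0, d=(M1−M0)/(6·1)=23/11, b=Δ0−h0·(2M0+M1)/6=-89/11
seg 1: a=-5, c=M1/2=69/11, d=(M2−M1)/(6·2)=-137/88, b=Δ1−h1·(2M1+M2)/6=-20/11
seg 2: a=4, c=M2/2=-135/44, d=(M3−M2)/(6·2)=45/88, b=Δ2−h2·(2M2+M3)/6=101/22
t_q=2 → seg 1, τ=1; S=-5+-20/11·τ+69/11·τ²+-137/88·τ³=-185/88

  seg 0: a=1 b=-89/11 c=0 d=23/11
  seg 1: a=-5 b=-20/11 c=69/11 d=-137/88
  seg 2: a=4 b=101/22 c=-135/44 d=45/88
S(2) = -185/88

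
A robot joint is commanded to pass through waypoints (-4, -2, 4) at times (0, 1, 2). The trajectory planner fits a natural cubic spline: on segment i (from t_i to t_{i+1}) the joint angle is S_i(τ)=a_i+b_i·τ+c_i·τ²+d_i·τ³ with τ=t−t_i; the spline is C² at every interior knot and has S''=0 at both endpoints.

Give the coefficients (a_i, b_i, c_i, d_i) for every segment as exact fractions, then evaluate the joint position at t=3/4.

  seg 0: a=-4 b=1 c=0 d=1
  seg 1: a=-2 b=4 c=3 d=-1
S(3/4) = -181/64

Δ: Δ0=2, Δ1=6
row 1: diag=4, rhs=24; c'=1/4, d'=6
back: M1=6
M: M0=0, M1=6, M2=0
seg 0: a=-4, c=M0/2=0, d=(M1−M0)/(6·1)=1, b=Δ0−h0·(2M0+M1)/6=1
seg 1: a=-2, c=M1/2=3, d=(M2−M1)/(6·1)=-1, b=Δ1−h1·(2M1+M2)/6=4
t_q=3/4 → seg 0, τ=3/4; S=-4+1·τ+0·τ²+1·τ³=-181/64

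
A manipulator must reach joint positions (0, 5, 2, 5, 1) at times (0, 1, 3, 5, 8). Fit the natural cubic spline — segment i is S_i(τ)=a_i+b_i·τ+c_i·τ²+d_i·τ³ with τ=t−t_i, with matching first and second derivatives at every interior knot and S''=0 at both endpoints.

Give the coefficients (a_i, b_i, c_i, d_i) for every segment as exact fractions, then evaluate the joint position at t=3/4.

  seg 0: a=0 b=248/39 c=0 d=-53/39
  seg 1: a=5 b=89/39 c=-53/13 d=341/312
  seg 2: a=2 b=-71/78 c=129/52 d=-199/312
  seg 3: a=5 b=53/39 c=-35/26 d=35/234
S(3/4) = 3491/832

Δ: Δ0=5, Δ1=-3/2, Δ2=3/2, Δ3=-4/3
row 1: diag=6, rhs=-39; c'=1/3, d'=-13/2
row 2: denom=8−2·1/3=22/3; d'=(18−2·-13/2)/(22/3)=93/22
row 3: denom=10−2·3/11=104/11; d'=(-17−2·93/22)/(104/11)=-35/13
back: M3=-35/13
back: M2=93/22−3/11·-35/13=129/26
back: M1=-13/2−1/3·129/26=-106/13
M: M0=0, M1=-106/13, M2=129/26, M3=-35/13, M4=0
seg 0: a=0, c=M0/2=0, d=(M1−M0)/(6·1)=-53/39, b=Δ0−h0·(2M0+M1)/6=248/39
seg 1: a=5, c=M1/2=-53/13, d=(M2−M1)/(6·2)=341/312, b=Δ1−h1·(2M1+M2)/6=89/39
seg 2: a=2, c=M2/2=129/52, d=(M3−M2)/(6·2)=-199/312, b=Δ2−h2·(2M2+M3)/6=-71/78
seg 3: a=5, c=M3/2=-35/26, d=(M4−M3)/(6·3)=35/234, b=Δ3−h3·(2M3+M4)/6=53/39
t_q=3/4 → seg 0, τ=3/4; S=0+248/39·τ+0·τ²+-53/39·τ³=3491/832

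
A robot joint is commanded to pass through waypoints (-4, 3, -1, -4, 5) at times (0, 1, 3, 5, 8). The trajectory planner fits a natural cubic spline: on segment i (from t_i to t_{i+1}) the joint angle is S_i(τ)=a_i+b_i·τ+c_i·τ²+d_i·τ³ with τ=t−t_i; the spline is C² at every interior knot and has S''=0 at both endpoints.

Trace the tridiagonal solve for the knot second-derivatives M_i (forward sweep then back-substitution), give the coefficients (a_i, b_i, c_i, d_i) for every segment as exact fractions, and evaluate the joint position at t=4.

  seg 0: a=-4 b=69/8 c=0 d=-13/8
  seg 1: a=3 b=15/4 c=-39/8 d=1
  seg 2: a=-1 b=-15/4 c=9/8 d=0
  seg 3: a=-4 b=3/4 c=9/8 d=-1/8
S(4) = -29/8

Δ: Δ0=7, Δ1=-2, Δ2=-3/2, Δ3=3
row 1: diag=6, rhs=-54; c'=1/3, d'=-9
row 2: denom=8−2·1/3=22/3; d'=(3−2·-9)/(22/3)=63/22
row 3: denom=10−2·3/11=104/11; d'=(27−2·63/22)/(104/11)=9/4
back: M3=9/4
back: M2=63/22−3/11·9/4=9/4
back: M1=-9−1/3·9/4=-39/4
M: M0=0, M1=-39/4, M2=9/4, M3=9/4, M4=0
seg 0: a=-4, c=M0/2=0, d=(M1−M0)/(6·1)=-13/8, b=Δ0−h0·(2M0+M1)/6=69/8
seg 1: a=3, c=M1/2=-39/8, d=(M2−M1)/(6·2)=1, b=Δ1−h1·(2M1+M2)/6=15/4
seg 2: a=-1, c=M2/2=9/8, d=(M3−M2)/(6·2)=0, b=Δ2−h2·(2M2+M3)/6=-15/4
seg 3: a=-4, c=M3/2=9/8, d=(M4−M3)/(6·3)=-1/8, b=Δ3−h3·(2M3+M4)/6=3/4
t_q=4 → seg 2, τ=1; S=-1+-15/4·τ+9/8·τ²+0·τ³=-29/8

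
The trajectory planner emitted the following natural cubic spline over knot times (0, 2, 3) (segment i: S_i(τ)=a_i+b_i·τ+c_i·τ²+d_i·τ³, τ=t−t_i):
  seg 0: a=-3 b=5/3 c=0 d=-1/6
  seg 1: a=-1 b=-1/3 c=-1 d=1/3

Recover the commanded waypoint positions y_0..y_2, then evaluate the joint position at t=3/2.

y_0 = S_0(0) = a_0 = -3
y_1 = S_1(0) = a_1 = -1
y_2 = S_1(1) = -2
t_q=3/2 is in segment 0 (τ=3/2); S_0(τ)=-17/16

y_0=-3 y_1=-1 y_2=-2
S(3/2) = -17/16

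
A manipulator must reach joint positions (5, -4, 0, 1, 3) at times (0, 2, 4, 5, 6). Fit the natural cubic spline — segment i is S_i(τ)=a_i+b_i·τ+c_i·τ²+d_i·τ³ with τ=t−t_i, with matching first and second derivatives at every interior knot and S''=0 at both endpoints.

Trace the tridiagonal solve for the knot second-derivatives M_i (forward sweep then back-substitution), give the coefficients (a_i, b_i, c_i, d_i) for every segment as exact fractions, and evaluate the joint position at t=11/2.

  seg 0: a=5 b=-1075/168 c=0 d=319/672
  seg 1: a=-4 b=-59/84 c=319/112 d=-503/672
  seg 2: a=0 b=41/24 c=-23/14 d=157/168
  seg 3: a=1 b=103/84 c=65/56 d=-65/168
S(11/2) = 831/448

Δ: Δ0=-9/2, Δ1=2, Δ2=1, Δ3=2
row 1: diag=8, rhs=39; c'=1/4, d'=39/8
row 2: denom=6−2·1/4=11/2; d'=(-6−2·39/8)/(11/2)=-63/22
row 3: denom=4−1·2/11=42/11; d'=(6−1·-63/22)/(42/11)=65/28
back: M3=65/28
back: M2=-63/22−2/11·65/28=-23/7
back: M1=39/8−1/4·-23/7=319/56
M: M0=0, M1=319/56, M2=-23/7, M3=65/28, M4=0
seg 0: a=5, c=M0/2=0, d=(M1−M0)/(6·2)=319/672, b=Δ0−h0·(2M0+M1)/6=-1075/168
seg 1: a=-4, c=M1/2=319/112, d=(M2−M1)/(6·2)=-503/672, b=Δ1−h1·(2M1+M2)/6=-59/84
seg 2: a=0, c=M2/2=-23/14, d=(M3−M2)/(6·1)=157/168, b=Δ2−h2·(2M2+M3)/6=41/24
seg 3: a=1, c=M3/2=65/56, d=(M4−M3)/(6·1)=-65/168, b=Δ3−h3·(2M3+M4)/6=103/84
t_q=11/2 → seg 3, τ=1/2; S=1+103/84·τ+65/56·τ²+-65/168·τ³=831/448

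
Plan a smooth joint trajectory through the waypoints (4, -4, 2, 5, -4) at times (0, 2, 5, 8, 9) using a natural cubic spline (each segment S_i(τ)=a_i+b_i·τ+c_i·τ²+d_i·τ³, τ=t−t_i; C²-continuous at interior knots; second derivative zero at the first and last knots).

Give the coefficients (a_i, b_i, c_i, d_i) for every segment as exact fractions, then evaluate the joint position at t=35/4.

Δ: Δ0=-4, Δ1=2, Δ2=1, Δ3=-9
row 1: diag=10, rhs=36; c'=3/10, d'=18/5
row 2: denom=12−3·3/10=111/10; d'=(-6−3·18/5)/(111/10)=-56/37
row 3: denom=8−3·10/37=266/37; d'=(-60−3·-56/37)/(266/37)=-54/7
back: M3=-54/7
back: M2=-56/37−10/37·-54/7=4/7
back: M1=18/5−3/10·4/7=24/7
M: M0=0, M1=24/7, M2=4/7, M3=-54/7, M4=0
seg 0: a=4, c=M0/2=0, d=(M1−M0)/(6·2)=2/7, b=Δ0−h0·(2M0+M1)/6=-36/7
seg 1: a=-4, c=M1/2=12/7, d=(M2−M1)/(6·3)=-10/63, b=Δ1−h1·(2M1+M2)/6=-12/7
seg 2: a=2, c=M2/2=2/7, d=(M3−M2)/(6·3)=-29/63, b=Δ2−h2·(2M2+M3)/6=30/7
seg 3: a=5, c=M3/2=-27/7, d=(M4−M3)/(6·1)=9/7, b=Δ3−h3·(2M3+M4)/6=-45/7
t_q=35/4 → seg 3, τ=3/4; S=5+-45/7·τ+-27/7·τ²+9/7·τ³=-649/448

  seg 0: a=4 b=-36/7 c=0 d=2/7
  seg 1: a=-4 b=-12/7 c=12/7 d=-10/63
  seg 2: a=2 b=30/7 c=2/7 d=-29/63
  seg 3: a=5 b=-45/7 c=-27/7 d=9/7
S(35/4) = -649/448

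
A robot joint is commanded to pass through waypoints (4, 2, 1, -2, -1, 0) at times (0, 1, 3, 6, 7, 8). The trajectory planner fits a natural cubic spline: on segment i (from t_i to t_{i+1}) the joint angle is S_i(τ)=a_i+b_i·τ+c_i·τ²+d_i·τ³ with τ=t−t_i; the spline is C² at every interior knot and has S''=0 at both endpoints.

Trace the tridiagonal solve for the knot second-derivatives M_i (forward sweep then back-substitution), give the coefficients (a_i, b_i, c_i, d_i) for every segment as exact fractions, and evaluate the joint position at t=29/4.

Δ: Δ0=-2, Δ1=-1/2, Δ2=-1, Δ3=1, Δ4=1
row 1: diag=6, rhs=9; c'=1/3, d'=3/2
row 2: denom=10−2·1/3=28/3; d'=(-3−2·3/2)/(28/3)=-9/14
row 3: denom=8−3·9/28=197/28; d'=(12−3·-9/14)/(197/28)=390/197
row 4: denom=4−1·28/197=760/197; d'=(0−1·390/197)/(760/197)=-39/76
back: M4=-39/76
back: M3=390/197−28/197·-39/76=39/19
back: M2=-9/14−9/28·39/19=-99/76
back: M1=3/2−1/3·-99/76=147/76
M: M0=0, M1=147/76, M2=-99/76, M3=39/19, M4=-39/76, M5=0
seg 0: a=4, c=M0/2=0, d=(M1−M0)/(6·1)=49/152, b=Δ0−h0·(2M0+M1)/6=-353/152
seg 1: a=2, c=M1/2=147/152, d=(M2−M1)/(6·2)=-41/152, b=Δ1−h1·(2M1+M2)/6=-103/76
seg 2: a=1, c=M2/2=-99/152, d=(M3−M2)/(6·3)=85/456, b=Δ2−h2·(2M2+M3)/6=-55/76
seg 3: a=-2, c=M3/2=39/38, d=(M4−M3)/(6·1)=-65/152, b=Δ3−h3·(2M3+M4)/6=61/152
seg 4: a=-1, c=M4/2=-39/152, d=(M5−M4)/(6·1)=13/152, b=Δ4−h4·(2M4+M5)/6=89/76
t_q=29/4 → seg 4, τ=1/4; S=-1+89/76·τ+-39/152·τ²+13/152·τ³=-7023/9728

  seg 0: a=4 b=-353/152 c=0 d=49/152
  seg 1: a=2 b=-103/76 c=147/152 d=-41/152
  seg 2: a=1 b=-55/76 c=-99/152 d=85/456
  seg 3: a=-2 b=61/152 c=39/38 d=-65/152
  seg 4: a=-1 b=89/76 c=-39/152 d=13/152
S(29/4) = -7023/9728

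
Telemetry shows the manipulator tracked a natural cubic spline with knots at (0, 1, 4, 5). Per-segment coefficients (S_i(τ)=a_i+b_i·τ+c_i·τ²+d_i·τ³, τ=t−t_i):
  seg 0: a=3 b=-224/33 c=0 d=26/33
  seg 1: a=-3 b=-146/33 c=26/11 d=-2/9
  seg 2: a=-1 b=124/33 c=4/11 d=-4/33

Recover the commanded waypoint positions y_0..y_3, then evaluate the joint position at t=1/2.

y_0=3 y_1=-3 y_2=-1 y_3=3
S(1/2) = -13/44

y_0 = S_0(0) = a_0 = 3
y_1 = S_1(0) = a_1 = -3
y_2 = S_2(0) = a_2 = -1
y_3 = S_2(1) = 3
t_q=1/2 is in segment 0 (τ=1/2); S_0(τ)=-13/44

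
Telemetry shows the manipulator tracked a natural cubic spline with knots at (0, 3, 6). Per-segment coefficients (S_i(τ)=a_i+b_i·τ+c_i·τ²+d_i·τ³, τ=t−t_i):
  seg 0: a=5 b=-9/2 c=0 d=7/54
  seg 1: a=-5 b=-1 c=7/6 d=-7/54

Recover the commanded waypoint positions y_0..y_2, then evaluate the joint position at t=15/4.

y_0 = S_0(0) = a_0 = 5
y_1 = S_1(0) = a_1 = -5
y_2 = S_1(3) = -1
t_q=15/4 is in segment 1 (τ=3/4); S_1(τ)=-659/128

y_0=5 y_1=-5 y_2=-1
S(15/4) = -659/128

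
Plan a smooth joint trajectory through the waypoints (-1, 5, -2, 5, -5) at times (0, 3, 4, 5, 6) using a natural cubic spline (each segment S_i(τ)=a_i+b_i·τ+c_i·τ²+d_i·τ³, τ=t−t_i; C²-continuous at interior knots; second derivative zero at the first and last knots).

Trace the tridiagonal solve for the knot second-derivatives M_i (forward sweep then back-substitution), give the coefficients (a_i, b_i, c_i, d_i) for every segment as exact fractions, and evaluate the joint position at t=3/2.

Δ: Δ0=2, Δ1=-7, Δ2=7, Δ3=-10
row 1: diag=8, rhs=-54; c'=1/8, d'=-27/4
row 2: denom=4−1·1/8=31/8; d'=(84−1·-27/4)/(31/8)=726/31
row 3: denom=4−1·8/31=116/31; d'=(-102−1·726/31)/(116/31)=-972/29
back: M3=-972/29
back: M2=726/31−8/31·-972/29=930/29
back: M1=-27/4−1/8·930/29=-312/29
M: M0=0, M1=-312/29, M2=930/29, M3=-972/29, M4=0
seg 0: a=-1, c=M0/2=0, d=(M1−M0)/(6·3)=-52/87, b=Δ0−h0·(2M0+M1)/6=214/29
seg 1: a=5, c=M1/2=-156/29, d=(M2−M1)/(6·1)=207/29, b=Δ1−h1·(2M1+M2)/6=-254/29
seg 2: a=-2, c=M2/2=465/29, d=(M3−M2)/(6·1)=-317/29, b=Δ2−h2·(2M2+M3)/6=55/29
seg 3: a=5, c=M3/2=-486/29, d=(M4−M3)/(6·1)=162/29, b=Δ3−h3·(2M3+M4)/6=34/29
t_q=3/2 → seg 0, τ=3/2; S=-1+214/29·τ+0·τ²+-52/87·τ³=467/58

  seg 0: a=-1 b=214/29 c=0 d=-52/87
  seg 1: a=5 b=-254/29 c=-156/29 d=207/29
  seg 2: a=-2 b=55/29 c=465/29 d=-317/29
  seg 3: a=5 b=34/29 c=-486/29 d=162/29
S(3/2) = 467/58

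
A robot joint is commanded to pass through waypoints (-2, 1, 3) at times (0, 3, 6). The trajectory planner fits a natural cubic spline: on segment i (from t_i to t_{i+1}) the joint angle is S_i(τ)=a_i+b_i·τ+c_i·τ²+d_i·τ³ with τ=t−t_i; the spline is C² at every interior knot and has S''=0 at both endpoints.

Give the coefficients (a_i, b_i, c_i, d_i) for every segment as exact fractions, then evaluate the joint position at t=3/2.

Δ: Δ0=1, Δ1=2/3
row 1: diag=12, rhs=-2; c'=1/4, d'=-1/6
back: M1=-1/6
M: M0=0, M1=-1/6, M2=0
seg 0: a=-2, c=M0/2=0, d=(M1−M0)/(6·3)=-1/108, b=Δ0−h0·(2M0+M1)/6=13/12
seg 1: a=1, c=M1/2=-1/12, d=(M2−M1)/(6·3)=1/108, b=Δ1−h1·(2M1+M2)/6=5/6
t_q=3/2 → seg 0, τ=3/2; S=-2+13/12·τ+0·τ²+-1/108·τ³=-13/32

  seg 0: a=-2 b=13/12 c=0 d=-1/108
  seg 1: a=1 b=5/6 c=-1/12 d=1/108
S(3/2) = -13/32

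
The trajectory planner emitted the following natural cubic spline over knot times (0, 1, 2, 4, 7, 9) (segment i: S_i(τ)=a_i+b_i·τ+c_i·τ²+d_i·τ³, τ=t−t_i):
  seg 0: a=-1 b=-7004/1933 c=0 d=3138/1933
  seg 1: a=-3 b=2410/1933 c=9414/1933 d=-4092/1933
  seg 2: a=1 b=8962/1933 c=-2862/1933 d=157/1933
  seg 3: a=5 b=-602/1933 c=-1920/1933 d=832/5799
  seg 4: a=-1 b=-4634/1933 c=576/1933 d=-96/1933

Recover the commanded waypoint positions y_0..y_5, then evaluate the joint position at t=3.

y_0 = S_0(0) = a_0 = -1
y_1 = S_1(0) = a_1 = -3
y_2 = S_2(0) = a_2 = 1
y_3 = S_3(0) = a_3 = 5
y_4 = S_4(0) = a_4 = -1
y_5 = S_4(2) = -5
t_q=3 is in segment 2 (τ=1); S_2(τ)=8190/1933

y_0=-1 y_1=-3 y_2=1 y_3=5 y_4=-1 y_5=-5
S(3) = 8190/1933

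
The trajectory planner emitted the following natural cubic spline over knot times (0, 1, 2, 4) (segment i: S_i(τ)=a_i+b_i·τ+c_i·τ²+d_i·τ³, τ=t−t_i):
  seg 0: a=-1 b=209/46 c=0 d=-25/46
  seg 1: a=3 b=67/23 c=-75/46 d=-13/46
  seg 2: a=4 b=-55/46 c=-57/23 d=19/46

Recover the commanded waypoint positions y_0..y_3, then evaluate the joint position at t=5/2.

y_0=-1 y_1=3 y_2=4 y_3=-5
S(5/2) = 1043/368

y_0 = S_0(0) = a_0 = -1
y_1 = S_1(0) = a_1 = 3
y_2 = S_2(0) = a_2 = 4
y_3 = S_2(2) = -5
t_q=5/2 is in segment 2 (τ=1/2); S_2(τ)=1043/368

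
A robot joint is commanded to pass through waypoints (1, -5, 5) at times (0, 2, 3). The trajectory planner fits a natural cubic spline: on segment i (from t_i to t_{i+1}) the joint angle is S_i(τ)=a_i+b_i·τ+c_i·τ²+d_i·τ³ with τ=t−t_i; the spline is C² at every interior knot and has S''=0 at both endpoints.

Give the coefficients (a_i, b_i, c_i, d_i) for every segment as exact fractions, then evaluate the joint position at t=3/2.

Δ: Δ0=-3, Δ1=10
row 1: diag=6, rhs=78; c'=1/6, d'=13
back: M1=13
M: M0=0, M1=13, M2=0
seg 0: a=1, c=M0/2=0, d=(M1−M0)/(6·2)=13/12, b=Δ0−h0·(2M0+M1)/6=-22/3
seg 1: a=-5, c=M1/2=13/2, d=(M2−M1)/(6·1)=-13/6, b=Δ1−h1·(2M1+M2)/6=17/3
t_q=3/2 → seg 0, τ=3/2; S=1+-22/3·τ+0·τ²+13/12·τ³=-203/32

  seg 0: a=1 b=-22/3 c=0 d=13/12
  seg 1: a=-5 b=17/3 c=13/2 d=-13/6
S(3/2) = -203/32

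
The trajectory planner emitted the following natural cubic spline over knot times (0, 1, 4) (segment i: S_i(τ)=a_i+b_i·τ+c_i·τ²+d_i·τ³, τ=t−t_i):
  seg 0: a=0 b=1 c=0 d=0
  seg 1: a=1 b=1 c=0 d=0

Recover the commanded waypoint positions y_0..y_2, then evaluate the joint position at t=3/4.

y_0 = S_0(0) = a_0 = 0
y_1 = S_1(0) = a_1 = 1
y_2 = S_1(3) = 4
t_q=3/4 is in segment 0 (τ=3/4); S_0(τ)=3/4

y_0=0 y_1=1 y_2=4
S(3/4) = 3/4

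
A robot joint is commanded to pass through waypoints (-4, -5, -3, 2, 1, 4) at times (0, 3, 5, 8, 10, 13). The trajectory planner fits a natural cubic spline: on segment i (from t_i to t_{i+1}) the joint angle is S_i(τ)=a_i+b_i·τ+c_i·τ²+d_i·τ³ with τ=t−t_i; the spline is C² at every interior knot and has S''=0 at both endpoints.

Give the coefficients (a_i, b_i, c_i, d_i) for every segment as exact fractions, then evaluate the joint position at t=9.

Δ: Δ0=-1/3, Δ1=1, Δ2=5/3, Δ3=-1/2, Δ4=1
row 1: diag=10, rhs=8; c'=1/5, d'=4/5
row 2: denom=10−2·1/5=48/5; d'=(4−2·4/5)/(48/5)=1/4
row 3: denom=10−3·5/16=145/16; d'=(-13−3·1/4)/(145/16)=-44/29
row 4: denom=10−2·32/145=1386/145; d'=(9−2·-44/29)/(1386/145)=1745/1386
back: M4=1745/1386
back: M3=-44/29−32/145·1745/1386=-1244/693
back: M2=1/4−5/16·-1244/693=562/693
back: M1=4/5−1/5·562/693=442/693
M: M0=0, M1=442/693, M2=562/693, M3=-1244/693, M4=1745/1386, M5=0
seg 0: a=-4, c=M0/2=0, d=(M1−M0)/(6·3)=221/6237, b=Δ0−h0·(2M0+M1)/6=-452/693
seg 1: a=-5, c=M1/2=221/693, d=(M2−M1)/(6·2)=10/693, b=Δ1−h1·(2M1+M2)/6=211/693
seg 2: a=-3, c=M2/2=281/693, d=(M3−M2)/(6·3)=-43/297, b=Δ2−h2·(2M2+M3)/6=135/77
seg 3: a=2, c=M3/2=-622/693, d=(M4−M3)/(6·2)=1411/5544, b=Δ3−h3·(2M3+M4)/6=64/231
seg 4: a=1, c=M4/2=1745/2772, d=(M5−M4)/(6·3)=-1745/24948, b=Δ4−h4·(2M4+M5)/6=-359/1386
t_q=9 → seg 3, τ=1; S=2+64/231·τ+-622/693·τ²+1411/5544·τ³=9059/5544

  seg 0: a=-4 b=-452/693 c=0 d=221/6237
  seg 1: a=-5 b=211/693 c=221/693 d=10/693
  seg 2: a=-3 b=135/77 c=281/693 d=-43/297
  seg 3: a=2 b=64/231 c=-622/693 d=1411/5544
  seg 4: a=1 b=-359/1386 c=1745/2772 d=-1745/24948
S(9) = 9059/5544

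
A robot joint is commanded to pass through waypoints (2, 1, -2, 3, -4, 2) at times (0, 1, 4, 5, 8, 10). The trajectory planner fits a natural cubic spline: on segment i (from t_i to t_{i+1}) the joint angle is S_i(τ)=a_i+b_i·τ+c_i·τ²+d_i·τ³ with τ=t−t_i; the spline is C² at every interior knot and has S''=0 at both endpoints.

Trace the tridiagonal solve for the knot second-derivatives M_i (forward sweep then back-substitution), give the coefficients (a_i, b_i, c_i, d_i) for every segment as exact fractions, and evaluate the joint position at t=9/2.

Δ: Δ0=-1, Δ1=-1, Δ2=5, Δ3=-7/3, Δ4=3
row 1: diag=8, rhs=0; c'=3/8, d'=0
row 2: denom=8−3·3/8=55/8; d'=(36−3·0)/(55/8)=288/55
row 3: denom=8−1·8/55=432/55; d'=(-44−1·288/55)/(432/55)=-677/108
row 4: denom=10−3·55/144=425/48; d'=(32−3·-677/108)/(425/48)=7316/1275
back: M4=7316/1275
back: M3=-677/108−55/144·7316/1275=-6472/765
back: M2=288/55−8/55·-6472/765=24736/3825
back: M1=0−3/8·24736/3825=-3092/1275
M: M0=0, M1=-3092/1275, M2=24736/3825, M3=-6472/765, M4=7316/1275, M5=0
seg 0: a=2, c=M0/2=0, d=(M1−M0)/(6·1)=-1546/3825, b=Δ0−h0·(2M0+M1)/6=-2279/3825
seg 1: a=1, c=M1/2=-1546/1275, d=(M2−M1)/(6·3)=17006/34425, b=Δ1−h1·(2M1+M2)/6=-6917/3825
seg 2: a=-2, c=M2/2=12368/3825, d=(M3−M2)/(6·1)=-3172/1275, b=Δ2−h2·(2M2+M3)/6=16273/3825
seg 3: a=3, c=M3/2=-3236/765, d=(M4−M3)/(6·3)=27154/34425, b=Δ3−h3·(2M3+M4)/6=733/225
seg 4: a=-4, c=M4/2=3658/1275, d=(M5−M4)/(6·2)=-1829/3825, b=Δ4−h4·(2M4+M5)/6=-3157/3825
t_q=9/2 → seg 2, τ=1/2; S=-2+16273/3825·τ+12368/3825·τ²+-3172/1275·τ³=2389/3825

  seg 0: a=2 b=-2279/3825 c=0 d=-1546/3825
  seg 1: a=1 b=-6917/3825 c=-1546/1275 d=17006/34425
  seg 2: a=-2 b=16273/3825 c=12368/3825 d=-3172/1275
  seg 3: a=3 b=733/225 c=-3236/765 d=27154/34425
  seg 4: a=-4 b=-3157/3825 c=3658/1275 d=-1829/3825
S(9/2) = 2389/3825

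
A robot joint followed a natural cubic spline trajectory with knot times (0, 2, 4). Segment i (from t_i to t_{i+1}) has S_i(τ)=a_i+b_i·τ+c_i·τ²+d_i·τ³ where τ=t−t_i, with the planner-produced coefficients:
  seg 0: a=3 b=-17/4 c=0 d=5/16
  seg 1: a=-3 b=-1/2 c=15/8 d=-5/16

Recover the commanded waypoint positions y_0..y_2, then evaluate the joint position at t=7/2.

y_0 = S_0(0) = a_0 = 3
y_1 = S_1(0) = a_1 = -3
y_2 = S_1(2) = 1
t_q=7/2 is in segment 1 (τ=3/2); S_1(τ)=-75/128

y_0=3 y_1=-3 y_2=1
S(7/2) = -75/128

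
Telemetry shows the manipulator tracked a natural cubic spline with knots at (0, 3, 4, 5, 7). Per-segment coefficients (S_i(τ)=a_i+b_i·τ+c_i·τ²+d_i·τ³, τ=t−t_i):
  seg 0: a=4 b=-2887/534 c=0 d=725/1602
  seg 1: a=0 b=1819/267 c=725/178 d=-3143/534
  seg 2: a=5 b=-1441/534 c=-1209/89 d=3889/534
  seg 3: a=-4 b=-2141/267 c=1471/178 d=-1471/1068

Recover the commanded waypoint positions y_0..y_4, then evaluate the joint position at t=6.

y_0=4 y_1=0 y_2=5 y_3=-4 y_4=2
S(6) = -1827/356

y_0 = S_0(0) = a_0 = 4
y_1 = S_1(0) = a_1 = 0
y_2 = S_2(0) = a_2 = 5
y_3 = S_3(0) = a_3 = -4
y_4 = S_3(2) = 2
t_q=6 is in segment 3 (τ=1); S_3(τ)=-1827/356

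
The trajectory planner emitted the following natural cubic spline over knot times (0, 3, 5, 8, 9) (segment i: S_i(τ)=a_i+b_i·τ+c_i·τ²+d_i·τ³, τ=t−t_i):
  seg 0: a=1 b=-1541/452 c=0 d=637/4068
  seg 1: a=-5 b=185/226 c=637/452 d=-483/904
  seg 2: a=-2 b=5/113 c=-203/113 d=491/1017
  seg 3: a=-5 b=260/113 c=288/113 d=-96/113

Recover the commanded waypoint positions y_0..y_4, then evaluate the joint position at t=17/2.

y_0 = S_0(0) = a_0 = 1
y_1 = S_1(0) = a_1 = -5
y_2 = S_2(0) = a_2 = -2
y_3 = S_3(0) = a_3 = -5
y_4 = S_3(1) = -1
t_q=17/2 is in segment 3 (τ=1/2); S_3(τ)=-375/113

y_0=1 y_1=-5 y_2=-2 y_3=-5 y_4=-1
S(17/2) = -375/113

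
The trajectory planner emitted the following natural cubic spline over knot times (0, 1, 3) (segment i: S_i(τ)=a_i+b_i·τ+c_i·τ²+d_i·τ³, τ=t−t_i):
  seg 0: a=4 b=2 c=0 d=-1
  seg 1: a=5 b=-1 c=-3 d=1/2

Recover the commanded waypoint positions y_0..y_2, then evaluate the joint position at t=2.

y_0=4 y_1=5 y_2=-5
S(2) = 3/2

y_0 = S_0(0) = a_0 = 4
y_1 = S_1(0) = a_1 = 5
y_2 = S_1(2) = -5
t_q=2 is in segment 1 (τ=1); S_1(τ)=3/2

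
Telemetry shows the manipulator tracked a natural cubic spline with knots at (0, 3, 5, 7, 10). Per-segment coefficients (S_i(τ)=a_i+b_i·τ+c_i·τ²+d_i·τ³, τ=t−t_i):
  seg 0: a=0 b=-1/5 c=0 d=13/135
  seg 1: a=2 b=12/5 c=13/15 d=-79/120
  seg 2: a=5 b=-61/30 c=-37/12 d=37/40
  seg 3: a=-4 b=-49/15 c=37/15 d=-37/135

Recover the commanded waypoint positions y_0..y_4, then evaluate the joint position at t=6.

y_0 = S_0(0) = a_0 = 0
y_1 = S_1(0) = a_1 = 2
y_2 = S_2(0) = a_2 = 5
y_3 = S_3(0) = a_3 = -4
y_4 = S_3(3) = 1
t_q=6 is in segment 2 (τ=1); S_2(τ)=97/120

y_0=0 y_1=2 y_2=5 y_3=-4 y_4=1
S(6) = 97/120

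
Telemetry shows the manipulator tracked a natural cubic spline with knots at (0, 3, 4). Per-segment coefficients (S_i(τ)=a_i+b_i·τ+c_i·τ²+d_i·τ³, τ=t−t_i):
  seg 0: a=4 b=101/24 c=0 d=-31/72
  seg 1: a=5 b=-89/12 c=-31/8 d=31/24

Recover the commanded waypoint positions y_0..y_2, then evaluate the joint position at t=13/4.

y_0=4 y_1=5 y_2=-5
S(13/4) = 1497/512

y_0 = S_0(0) = a_0 = 4
y_1 = S_1(0) = a_1 = 5
y_2 = S_1(1) = -5
t_q=13/4 is in segment 1 (τ=1/4); S_1(τ)=1497/512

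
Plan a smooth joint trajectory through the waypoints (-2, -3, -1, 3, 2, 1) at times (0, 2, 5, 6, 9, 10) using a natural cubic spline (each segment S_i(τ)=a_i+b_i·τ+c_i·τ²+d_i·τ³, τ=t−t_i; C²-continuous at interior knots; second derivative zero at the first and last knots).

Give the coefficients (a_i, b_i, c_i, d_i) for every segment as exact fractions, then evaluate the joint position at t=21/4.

  seg 0: a=-2 b=-361/850 c=0 d=-8/425
  seg 1: a=-3 b=-553/850 c=-48/425 d=4223/22950
  seg 2: a=-1 b=91/25 c=787/510 d=-3017/2550
  seg 3: a=3 b=8101/2550 c=-2558/1275 d=6397/22950
  seg 4: a=2 b=-1702/1275 c=427/850 d=-427/2550
S(21/4) = -131/10880

Δ: Δ0=-1/2, Δ1=2/3, Δ2=4, Δ3=-1/3, Δ4=-1
row 1: diag=10, rhs=7; c'=3/10, d'=7/10
row 2: denom=8−3·3/10=71/10; d'=(20−3·7/10)/(71/10)=179/71
row 3: denom=8−1·10/71=558/71; d'=(-26−1·179/71)/(558/71)=-225/62
row 4: denom=8−3·71/186=425/62; d'=(-4−3·-225/62)/(425/62)=427/425
back: M4=427/425
back: M3=-225/62−71/186·427/425=-5116/1275
back: M2=179/71−10/71·-5116/1275=787/255
back: M1=7/10−3/10·787/255=-96/425
M: M0=0, M1=-96/425, M2=787/255, M3=-5116/1275, M4=427/425, M5=0
seg 0: a=-2, c=M0/2=0, d=(M1−M0)/(6·2)=-8/425, b=Δ0−h0·(2M0+M1)/6=-361/850
seg 1: a=-3, c=M1/2=-48/425, d=(M2−M1)/(6·3)=4223/22950, b=Δ1−h1·(2M1+M2)/6=-553/850
seg 2: a=-1, c=M2/2=787/510, d=(M3−M2)/(6·1)=-3017/2550, b=Δ2−h2·(2M2+M3)/6=91/25
seg 3: a=3, c=M3/2=-2558/1275, d=(M4−M3)/(6·3)=6397/22950, b=Δ3−h3·(2M3+M4)/6=8101/2550
seg 4: a=2, c=M4/2=427/850, d=(M5−M4)/(6·1)=-427/2550, b=Δ4−h4·(2M4+M5)/6=-1702/1275
t_q=21/4 → seg 2, τ=1/4; S=-1+91/25·τ+787/510·τ²+-3017/2550·τ³=-131/10880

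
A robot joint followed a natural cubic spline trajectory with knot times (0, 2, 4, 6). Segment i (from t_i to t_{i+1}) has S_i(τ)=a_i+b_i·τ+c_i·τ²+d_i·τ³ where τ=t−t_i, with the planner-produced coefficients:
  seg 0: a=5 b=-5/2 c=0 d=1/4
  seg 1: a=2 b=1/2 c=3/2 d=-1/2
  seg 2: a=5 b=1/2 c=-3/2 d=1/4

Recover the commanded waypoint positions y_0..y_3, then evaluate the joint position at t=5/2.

y_0 = S_0(0) = a_0 = 5
y_1 = S_1(0) = a_1 = 2
y_2 = S_2(0) = a_2 = 5
y_3 = S_2(2) = 2
t_q=5/2 is in segment 1 (τ=1/2); S_1(τ)=41/16

y_0=5 y_1=2 y_2=5 y_3=2
S(5/2) = 41/16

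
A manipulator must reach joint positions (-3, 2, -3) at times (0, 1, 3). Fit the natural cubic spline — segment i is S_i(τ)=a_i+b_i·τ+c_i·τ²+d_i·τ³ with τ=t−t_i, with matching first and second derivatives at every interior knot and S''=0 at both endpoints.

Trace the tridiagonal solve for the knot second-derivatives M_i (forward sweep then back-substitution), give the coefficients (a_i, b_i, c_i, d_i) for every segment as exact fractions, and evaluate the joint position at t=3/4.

  seg 0: a=-3 b=25/4 c=0 d=-5/4
  seg 1: a=2 b=5/2 c=-15/4 d=5/8
S(3/4) = 297/256

Δ: Δ0=5, Δ1=-5/2
row 1: diag=6, rhs=-45; c'=1/3, d'=-15/2
back: M1=-15/2
M: M0=0, M1=-15/2, M2=0
seg 0: a=-3, c=M0/2=0, d=(M1−M0)/(6·1)=-5/4, b=Δ0−h0·(2M0+M1)/6=25/4
seg 1: a=2, c=M1/2=-15/4, d=(M2−M1)/(6·2)=5/8, b=Δ1−h1·(2M1+M2)/6=5/2
t_q=3/4 → seg 0, τ=3/4; S=-3+25/4·τ+0·τ²+-5/4·τ³=297/256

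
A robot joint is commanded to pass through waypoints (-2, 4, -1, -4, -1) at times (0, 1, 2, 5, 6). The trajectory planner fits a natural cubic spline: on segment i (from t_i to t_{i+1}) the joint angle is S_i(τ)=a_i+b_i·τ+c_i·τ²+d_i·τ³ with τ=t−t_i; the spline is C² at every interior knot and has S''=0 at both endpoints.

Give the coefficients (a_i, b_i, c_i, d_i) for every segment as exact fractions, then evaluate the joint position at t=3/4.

  seg 0: a=-2 b=1897/212 c=0 d=-625/212
  seg 1: a=4 b=11/106 c=-1875/212 d=793/212
  seg 2: a=-1 b=-1349/212 c=126/53 d=-125/636
  seg 3: a=-4 b=275/106 c=129/212 d=-43/212
S(3/4) = 47045/13568

Δ: Δ0=6, Δ1=-5, Δ2=-1, Δ3=3
row 1: diag=4, rhs=-66; c'=1/4, d'=-33/2
row 2: denom=8−1·1/4=31/4; d'=(24−1·-33/2)/(31/4)=162/31
row 3: denom=8−3·12/31=212/31; d'=(24−3·162/31)/(212/31)=129/106
back: M3=129/106
back: M2=162/31−12/31·129/106=252/53
back: M1=-33/2−1/4·252/53=-1875/106
M: M0=0, M1=-1875/106, M2=252/53, M3=129/106, M4=0
seg 0: a=-2, c=M0/2=0, d=(M1−M0)/(6·1)=-625/212, b=Δ0−h0·(2M0+M1)/6=1897/212
seg 1: a=4, c=M1/2=-1875/212, d=(M2−M1)/(6·1)=793/212, b=Δ1−h1·(2M1+M2)/6=11/106
seg 2: a=-1, c=M2/2=126/53, d=(M3−M2)/(6·3)=-125/636, b=Δ2−h2·(2M2+M3)/6=-1349/212
seg 3: a=-4, c=M3/2=129/212, d=(M4−M3)/(6·1)=-43/212, b=Δ3−h3·(2M3+M4)/6=275/106
t_q=3/4 → seg 0, τ=3/4; S=-2+1897/212·τ+0·τ²+-625/212·τ³=47045/13568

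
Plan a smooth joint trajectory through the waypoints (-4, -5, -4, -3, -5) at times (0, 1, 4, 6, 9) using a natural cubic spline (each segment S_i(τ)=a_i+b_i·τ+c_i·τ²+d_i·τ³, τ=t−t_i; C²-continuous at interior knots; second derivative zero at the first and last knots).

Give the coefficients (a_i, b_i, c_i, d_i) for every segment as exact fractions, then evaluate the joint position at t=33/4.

  seg 0: a=-4 b=-397/339 c=0 d=58/339
  seg 1: a=-5 b=-223/339 c=58/113 d=-62/1017
  seg 2: a=-4 b=263/339 c=-4/113 d=-139/2712
  seg 3: a=-3 b=13/678 c=-155/452 d=155/4068
S(33/4) = -123201/28928

Δ: Δ0=-1, Δ1=1/3, Δ2=1/2, Δ3=-2/3
row 1: diag=8, rhs=8; c'=3/8, d'=1
row 2: denom=10−3·3/8=71/8; d'=(1−3·1)/(71/8)=-16/71
row 3: denom=10−2·16/71=678/71; d'=(-7−2·-16/71)/(678/71)=-155/226
back: M3=-155/226
back: M2=-16/71−16/71·-155/226=-8/113
back: M1=1−3/8·-8/113=116/113
M: M0=0, M1=116/113, M2=-8/113, M3=-155/226, M4=0
seg 0: a=-4, c=M0/2=0, d=(M1−M0)/(6·1)=58/339, b=Δ0−h0·(2M0+M1)/6=-397/339
seg 1: a=-5, c=M1/2=58/113, d=(M2−M1)/(6·3)=-62/1017, b=Δ1−h1·(2M1+M2)/6=-223/339
seg 2: a=-4, c=M2/2=-4/113, d=(M3−M2)/(6·2)=-139/2712, b=Δ2−h2·(2M2+M3)/6=263/339
seg 3: a=-3, c=M3/2=-155/452, d=(M4−M3)/(6·3)=155/4068, b=Δ3−h3·(2M3+M4)/6=13/678
t_q=33/4 → seg 3, τ=9/4; S=-3+13/678·τ+-155/452·τ²+155/4068·τ³=-123201/28928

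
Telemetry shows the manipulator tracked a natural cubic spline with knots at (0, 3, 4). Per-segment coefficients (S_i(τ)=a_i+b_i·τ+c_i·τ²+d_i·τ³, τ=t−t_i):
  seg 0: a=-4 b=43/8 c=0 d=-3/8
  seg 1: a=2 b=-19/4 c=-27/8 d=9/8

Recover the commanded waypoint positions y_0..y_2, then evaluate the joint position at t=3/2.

y_0 = S_0(0) = a_0 = -4
y_1 = S_1(0) = a_1 = 2
y_2 = S_1(1) = -5
t_q=3/2 is in segment 0 (τ=3/2); S_0(τ)=179/64

y_0=-4 y_1=2 y_2=-5
S(3/2) = 179/64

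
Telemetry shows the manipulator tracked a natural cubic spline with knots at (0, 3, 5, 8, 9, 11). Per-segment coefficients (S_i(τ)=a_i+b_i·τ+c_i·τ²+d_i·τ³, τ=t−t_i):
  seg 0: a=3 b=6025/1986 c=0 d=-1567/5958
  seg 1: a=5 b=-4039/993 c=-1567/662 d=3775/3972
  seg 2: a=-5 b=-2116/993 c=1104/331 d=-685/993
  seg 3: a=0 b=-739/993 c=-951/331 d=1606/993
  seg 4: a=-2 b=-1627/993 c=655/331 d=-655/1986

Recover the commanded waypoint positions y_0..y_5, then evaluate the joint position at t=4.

y_0=3 y_1=5 y_2=-5 y_3=0 y_4=-2 y_5=0
S(4) = -641/1324

y_0 = S_0(0) = a_0 = 3
y_1 = S_1(0) = a_1 = 5
y_2 = S_2(0) = a_2 = -5
y_3 = S_3(0) = a_3 = 0
y_4 = S_4(0) = a_4 = -2
y_5 = S_4(2) = 0
t_q=4 is in segment 1 (τ=1); S_1(τ)=-641/1324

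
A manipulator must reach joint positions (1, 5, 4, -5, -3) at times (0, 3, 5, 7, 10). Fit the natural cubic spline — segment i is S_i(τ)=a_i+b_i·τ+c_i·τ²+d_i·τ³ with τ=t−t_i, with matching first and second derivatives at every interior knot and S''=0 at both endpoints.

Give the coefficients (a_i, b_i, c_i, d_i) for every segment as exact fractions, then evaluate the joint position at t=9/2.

  seg 0: a=1 b=269/180 c=0 d=-29/1620
  seg 1: a=5 b=91/90 c=-29/180 d=-107/360
  seg 2: a=4 b=-16/5 c=-35/18 d=233/360
  seg 3: a=-5 b=-289/90 c=349/180 d=-349/1620
S(9/2) = 989/192

Δ: Δ0=4/3, Δ1=-1/2, Δ2=-9/2, Δ3=2/3
row 1: diag=10, rhs=-11; c'=1/5, d'=-11/10
row 2: denom=8−2·1/5=38/5; d'=(-24−2·-11/10)/(38/5)=-109/38
row 3: denom=10−2·5/19=180/19; d'=(31−2·-109/38)/(180/19)=349/90
back: M3=349/90
back: M2=-109/38−5/19·349/90=-35/9
back: M1=-11/10−1/5·-35/9=-29/90
M: M0=0, M1=-29/90, M2=-35/9, M3=349/90, M4=0
seg 0: a=1, c=M0/2=0, d=(M1−M0)/(6·3)=-29/1620, b=Δ0−h0·(2M0+M1)/6=269/180
seg 1: a=5, c=M1/2=-29/180, d=(M2−M1)/(6·2)=-107/360, b=Δ1−h1·(2M1+M2)/6=91/90
seg 2: a=4, c=M2/2=-35/18, d=(M3−M2)/(6·2)=233/360, b=Δ2−h2·(2M2+M3)/6=-16/5
seg 3: a=-5, c=M3/2=349/180, d=(M4−M3)/(6·3)=-349/1620, b=Δ3−h3·(2M3+M4)/6=-289/90
t_q=9/2 → seg 1, τ=3/2; S=5+91/90·τ+-29/180·τ²+-107/360·τ³=989/192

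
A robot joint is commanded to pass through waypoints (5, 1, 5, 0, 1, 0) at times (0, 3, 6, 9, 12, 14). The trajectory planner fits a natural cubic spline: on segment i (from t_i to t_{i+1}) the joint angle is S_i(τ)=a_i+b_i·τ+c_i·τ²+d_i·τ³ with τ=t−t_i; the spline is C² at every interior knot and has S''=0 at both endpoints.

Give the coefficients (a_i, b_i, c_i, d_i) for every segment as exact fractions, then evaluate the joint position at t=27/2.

Δ: Δ0=-4/3, Δ1=4/3, Δ2=-5/3, Δ3=1/3, Δ4=-1/2
row 1: diag=12, rhs=16; c'=1/4, d'=4/3
row 2: denom=12−3·1/4=45/4; d'=(-18−3·4/3)/(45/4)=-88/45
row 3: denom=12−3·4/15=56/5; d'=(12−3·-88/45)/(56/5)=67/42
row 4: denom=10−3·15/56=515/56; d'=(-5−3·67/42)/(515/56)=-548/515
back: M4=-548/515
back: M3=67/42−15/56·-548/515=581/309
back: M2=-88/45−4/15·581/309=-3796/1545
back: M1=4/3−1/4·-3796/1545=1003/515
M: M0=0, M1=1003/515, M2=-3796/1545, M3=581/309, M4=-548/515, M5=0
seg 0: a=5, c=M0/2=0, d=(M1−M0)/(6·3)=1003/9270, b=Δ0−h0·(2M0+M1)/6=-7129/3090
seg 1: a=1, c=M1/2=1003/1030, d=(M2−M1)/(6·3)=-1361/5562, b=Δ1−h1·(2M1+M2)/6=949/1545
seg 2: a=5, c=M2/2=-1898/1545, d=(M3−M2)/(6·3)=6701/27810, b=Δ2−h2·(2M2+M3)/6=-463/3090
seg 3: a=0, c=M3/2=581/618, d=(M4−M3)/(6·3)=-4549/27810, b=Δ3−h3·(2M3+M4)/6=-1568/1545
seg 4: a=1, c=M4/2=-274/515, d=(M5−M4)/(6·2)=137/1545, b=Δ4−h4·(2M4+M5)/6=647/3090
t_q=27/2 → seg 4, τ=3/2; S=1+647/3090·τ+-274/515·τ²+137/1545·τ³=343/824

  seg 0: a=5 b=-7129/3090 c=0 d=1003/9270
  seg 1: a=1 b=949/1545 c=1003/1030 d=-1361/5562
  seg 2: a=5 b=-463/3090 c=-1898/1545 d=6701/27810
  seg 3: a=0 b=-1568/1545 c=581/618 d=-4549/27810
  seg 4: a=1 b=647/3090 c=-274/515 d=137/1545
S(27/2) = 343/824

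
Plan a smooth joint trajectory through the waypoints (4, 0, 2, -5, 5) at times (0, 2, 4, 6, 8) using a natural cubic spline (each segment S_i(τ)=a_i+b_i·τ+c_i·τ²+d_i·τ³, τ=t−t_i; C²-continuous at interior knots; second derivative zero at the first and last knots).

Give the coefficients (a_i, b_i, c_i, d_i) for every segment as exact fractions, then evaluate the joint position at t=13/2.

Δ: Δ0=-2, Δ1=1, Δ2=-7/2, Δ3=5
row 1: diag=8, rhs=18; c'=1/4, d'=9/4
row 2: denom=8−2·1/4=15/2; d'=(-27−2·9/4)/(15/2)=-21/5
row 3: denom=8−2·4/15=112/15; d'=(51−2·-21/5)/(112/15)=891/112
back: M3=891/112
back: M2=-21/5−4/15·891/112=-177/28
back: M1=9/4−1/4·-177/28=429/112
M: M0=0, M1=429/112, M2=-177/28, M3=891/112, M4=0
seg 0: a=4, c=M0/2=0, d=(M1−M0)/(6·2)=143/448, b=Δ0−h0·(2M0+M1)/6=-367/112
seg 1: a=0, c=M1/2=429/224, d=(M2−M1)/(6·2)=-379/448, b=Δ1−h1·(2M1+M2)/6=31/56
seg 2: a=2, c=M2/2=-177/56, d=(M3−M2)/(6·2)=533/448, b=Δ2−h2·(2M2+M3)/6=-31/16
seg 3: a=-5, c=M3/2=891/224, d=(M4−M3)/(6·2)=-297/448, b=Δ3−h3·(2M3+M4)/6=-17/56
t_q=13/2 → seg 3, τ=1/2; S=-5+-17/56·τ+891/224·τ²+-297/448·τ³=-2171/512

  seg 0: a=4 b=-367/112 c=0 d=143/448
  seg 1: a=0 b=31/56 c=429/224 d=-379/448
  seg 2: a=2 b=-31/16 c=-177/56 d=533/448
  seg 3: a=-5 b=-17/56 c=891/224 d=-297/448
S(13/2) = -2171/512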